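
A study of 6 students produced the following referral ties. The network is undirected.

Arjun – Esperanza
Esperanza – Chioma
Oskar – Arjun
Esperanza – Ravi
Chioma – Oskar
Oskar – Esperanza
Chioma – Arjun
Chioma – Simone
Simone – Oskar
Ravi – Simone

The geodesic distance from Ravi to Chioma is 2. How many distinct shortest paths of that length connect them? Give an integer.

The shortest distance is 2. The length-2 paths are: Ravi–Esperanza–Chioma; Ravi–Simone–Chioma.
That gives 2 distinct shortest paths.

2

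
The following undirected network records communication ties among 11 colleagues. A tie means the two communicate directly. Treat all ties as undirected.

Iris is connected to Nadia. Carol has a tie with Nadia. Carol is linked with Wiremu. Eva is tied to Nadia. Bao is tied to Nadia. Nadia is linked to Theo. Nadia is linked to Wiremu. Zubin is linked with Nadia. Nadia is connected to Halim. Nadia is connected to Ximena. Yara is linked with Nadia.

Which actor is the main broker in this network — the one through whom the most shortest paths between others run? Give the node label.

Nadia

Unnormalized betweenness of each node: Bao:0, Carol:0, Eva:0, Halim:0, Iris:0, Nadia:44, Theo:0, Wiremu:0, Ximena:0, Yara:0, Zubin:0.
Nadia has the largest value, 44, making it the main broker — the node through which the most shortest paths run.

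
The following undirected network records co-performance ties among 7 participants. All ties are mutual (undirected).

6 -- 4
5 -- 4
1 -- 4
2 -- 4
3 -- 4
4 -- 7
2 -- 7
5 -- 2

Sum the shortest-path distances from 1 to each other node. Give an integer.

11

Distances from 1: 2:2, 3:2, 4:1, 5:2, 6:2, 7:2.
Sum = 2 + 2 + 1 + 2 + 2 + 2 = 11.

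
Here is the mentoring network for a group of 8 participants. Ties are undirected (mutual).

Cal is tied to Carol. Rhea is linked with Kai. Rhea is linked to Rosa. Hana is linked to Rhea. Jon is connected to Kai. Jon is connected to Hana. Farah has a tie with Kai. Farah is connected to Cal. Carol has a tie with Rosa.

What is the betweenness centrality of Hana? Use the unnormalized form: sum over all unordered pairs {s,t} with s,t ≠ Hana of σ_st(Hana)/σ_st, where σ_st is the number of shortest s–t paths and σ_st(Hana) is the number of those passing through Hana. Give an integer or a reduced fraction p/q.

Pairs whose geodesics pass through Hana — Jon–Rhea: 1/2; Jon–Rosa: 1/2; Jon–Carol: 1/3.
All other pairs contribute 0.
Summing the contributions gives betweenness(Hana) = 4/3.

4/3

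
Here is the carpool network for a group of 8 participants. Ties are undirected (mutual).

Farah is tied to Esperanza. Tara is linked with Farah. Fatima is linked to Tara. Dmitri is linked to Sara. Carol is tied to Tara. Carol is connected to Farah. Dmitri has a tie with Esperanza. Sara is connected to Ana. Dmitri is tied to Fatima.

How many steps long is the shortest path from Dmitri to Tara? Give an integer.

2

One shortest route is Dmitri – Fatima – Tara, which uses 2 edges, and Dmitri and Tara are not directly tied, so nothing shorter exists. So d(Dmitri,Tara) = 2.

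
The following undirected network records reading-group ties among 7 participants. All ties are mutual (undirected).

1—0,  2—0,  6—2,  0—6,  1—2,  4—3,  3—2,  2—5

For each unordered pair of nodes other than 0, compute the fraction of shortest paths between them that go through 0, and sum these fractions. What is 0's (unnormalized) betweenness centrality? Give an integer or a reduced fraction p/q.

Pairs whose geodesics pass through 0 — 6–1: 1/2.
All other pairs contribute 0.
Summing the contributions gives betweenness(0) = 1/2.

1/2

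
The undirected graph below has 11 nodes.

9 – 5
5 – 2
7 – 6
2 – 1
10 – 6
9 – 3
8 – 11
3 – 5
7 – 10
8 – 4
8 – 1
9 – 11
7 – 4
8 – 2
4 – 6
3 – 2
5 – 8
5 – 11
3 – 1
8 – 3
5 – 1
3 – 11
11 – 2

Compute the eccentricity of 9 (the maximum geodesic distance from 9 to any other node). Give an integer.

5

Distances from 9: 1:2, 2:2, 3:1, 4:3, 5:1, 6:4, 7:4, 8:2, 10:5, 11:1.
The largest is 5 (to 10), so the eccentricity of 9 is 5.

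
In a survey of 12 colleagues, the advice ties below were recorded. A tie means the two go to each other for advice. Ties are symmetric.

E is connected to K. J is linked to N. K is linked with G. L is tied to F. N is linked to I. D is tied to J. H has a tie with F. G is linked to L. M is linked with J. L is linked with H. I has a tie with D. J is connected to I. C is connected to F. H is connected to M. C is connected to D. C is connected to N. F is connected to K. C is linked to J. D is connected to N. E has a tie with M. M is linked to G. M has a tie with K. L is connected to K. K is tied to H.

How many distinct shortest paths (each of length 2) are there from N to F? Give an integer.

The shortest distance is 2, and the only length-2 path is N–C–F. So there is exactly 1 shortest path.

1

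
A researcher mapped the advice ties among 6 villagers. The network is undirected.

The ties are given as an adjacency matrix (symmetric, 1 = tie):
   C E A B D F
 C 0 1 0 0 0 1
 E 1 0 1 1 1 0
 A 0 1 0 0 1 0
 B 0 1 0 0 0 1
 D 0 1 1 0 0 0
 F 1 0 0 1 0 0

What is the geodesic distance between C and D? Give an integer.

2

One shortest route is C – E – D, which uses 2 edges, and C and D are not directly tied, so nothing shorter exists. So d(C,D) = 2.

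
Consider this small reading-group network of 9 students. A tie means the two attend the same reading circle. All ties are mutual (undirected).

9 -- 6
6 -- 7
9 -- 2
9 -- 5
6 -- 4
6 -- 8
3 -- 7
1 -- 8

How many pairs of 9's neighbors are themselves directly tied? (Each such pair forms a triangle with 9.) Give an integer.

9's neighbors are 2, 5, and 6, but none of them are tied to each other, so no triangle contains 9.

0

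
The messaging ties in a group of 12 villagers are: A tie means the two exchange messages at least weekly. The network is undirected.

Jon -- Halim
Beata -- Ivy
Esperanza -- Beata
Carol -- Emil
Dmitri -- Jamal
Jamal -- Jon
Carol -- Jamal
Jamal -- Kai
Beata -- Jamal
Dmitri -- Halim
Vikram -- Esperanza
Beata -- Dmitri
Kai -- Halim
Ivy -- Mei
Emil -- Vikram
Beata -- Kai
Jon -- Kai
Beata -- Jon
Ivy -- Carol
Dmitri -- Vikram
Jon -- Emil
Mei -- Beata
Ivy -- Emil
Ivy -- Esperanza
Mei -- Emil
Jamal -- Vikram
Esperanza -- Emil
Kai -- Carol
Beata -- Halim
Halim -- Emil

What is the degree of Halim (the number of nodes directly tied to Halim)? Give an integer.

Halim is directly tied to Beata, Dmitri, Emil, Jon, and Kai. That is 5 neighbors, so the degree of Halim is 5.

5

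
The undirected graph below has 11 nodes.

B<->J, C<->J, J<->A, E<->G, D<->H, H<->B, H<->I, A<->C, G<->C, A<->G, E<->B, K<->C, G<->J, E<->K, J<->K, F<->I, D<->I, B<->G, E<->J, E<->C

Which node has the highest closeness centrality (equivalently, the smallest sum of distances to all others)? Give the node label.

Farness (sum of distances to all others) for each node — A:25, B:17, C:23, D:27, E:19, F:35, G:19, H:20, I:26, J:18, K:25.
The smallest farness is 17, for B, so B has the highest closeness.

B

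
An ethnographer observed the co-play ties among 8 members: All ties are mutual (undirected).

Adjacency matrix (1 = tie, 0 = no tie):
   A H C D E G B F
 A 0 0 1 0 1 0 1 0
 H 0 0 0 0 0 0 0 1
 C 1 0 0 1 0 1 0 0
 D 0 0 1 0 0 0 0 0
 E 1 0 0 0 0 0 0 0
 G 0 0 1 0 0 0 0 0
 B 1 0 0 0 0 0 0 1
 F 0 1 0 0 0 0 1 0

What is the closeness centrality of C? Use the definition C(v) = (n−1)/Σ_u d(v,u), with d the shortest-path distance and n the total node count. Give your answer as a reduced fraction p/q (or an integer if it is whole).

Distances from C: A:1, B:2, D:1, E:2, F:3, G:1, H:4. Sum = 14.
n = 8, so closeness = 7/14 = 1/2.

1/2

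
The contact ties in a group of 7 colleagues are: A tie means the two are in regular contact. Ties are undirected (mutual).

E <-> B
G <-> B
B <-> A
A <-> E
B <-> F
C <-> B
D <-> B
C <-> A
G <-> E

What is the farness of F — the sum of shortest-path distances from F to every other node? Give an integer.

Distances from F: A:2, B:1, C:2, D:2, E:2, G:2.
Sum = 2 + 1 + 2 + 2 + 2 + 2 = 11.

11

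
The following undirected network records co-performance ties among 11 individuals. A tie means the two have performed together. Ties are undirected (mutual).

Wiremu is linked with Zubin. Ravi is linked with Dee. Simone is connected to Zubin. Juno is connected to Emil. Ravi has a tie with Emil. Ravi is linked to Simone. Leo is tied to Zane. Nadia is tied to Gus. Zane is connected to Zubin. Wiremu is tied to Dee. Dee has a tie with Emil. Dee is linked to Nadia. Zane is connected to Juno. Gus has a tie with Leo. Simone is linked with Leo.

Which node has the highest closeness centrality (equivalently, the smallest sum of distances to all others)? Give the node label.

Farness (sum of distances to all others) for each node — Dee:18, Emil:20, Gus:23, Juno:22, Leo:20, Nadia:22, Ravi:19, Simone:19, Wiremu:21, Zane:20, Zubin:20.
The smallest farness is 18, for Dee, so Dee has the highest closeness.

Dee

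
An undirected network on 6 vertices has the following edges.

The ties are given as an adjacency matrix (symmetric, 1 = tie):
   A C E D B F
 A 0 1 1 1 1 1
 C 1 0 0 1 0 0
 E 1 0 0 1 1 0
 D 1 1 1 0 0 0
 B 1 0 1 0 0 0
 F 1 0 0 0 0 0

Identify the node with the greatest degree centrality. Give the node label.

Degrees — A:5, B:2, C:2, D:3, E:3, F:1.
The maximum is 5, attained only by A.

A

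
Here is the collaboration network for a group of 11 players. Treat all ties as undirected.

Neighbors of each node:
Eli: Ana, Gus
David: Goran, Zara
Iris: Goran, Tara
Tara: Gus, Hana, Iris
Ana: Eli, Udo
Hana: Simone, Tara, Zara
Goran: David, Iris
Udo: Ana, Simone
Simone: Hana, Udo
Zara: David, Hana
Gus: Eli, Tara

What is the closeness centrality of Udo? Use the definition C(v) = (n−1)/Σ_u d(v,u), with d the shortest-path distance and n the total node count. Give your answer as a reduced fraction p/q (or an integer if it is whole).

Distances from Udo: Ana:1, David:4, Eli:2, Goran:5, Gus:3, Hana:2, Iris:4, Simone:1, Tara:3, Zara:3. Sum = 28.
n = 11, so closeness = 10/28 = 5/14.

5/14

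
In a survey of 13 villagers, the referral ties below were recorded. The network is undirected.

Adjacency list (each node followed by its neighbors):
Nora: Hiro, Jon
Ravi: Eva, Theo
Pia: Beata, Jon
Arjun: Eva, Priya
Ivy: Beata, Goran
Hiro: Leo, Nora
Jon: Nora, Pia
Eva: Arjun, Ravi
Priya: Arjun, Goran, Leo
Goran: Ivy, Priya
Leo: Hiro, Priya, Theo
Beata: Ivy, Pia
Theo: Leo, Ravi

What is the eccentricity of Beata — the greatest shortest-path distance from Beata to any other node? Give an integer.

6

Distances from Beata: Arjun:4, Eva:5, Goran:2, Hiro:4, Ivy:1, Jon:2, Leo:4, Nora:3, Pia:1, Priya:3, Ravi:6, Theo:5.
The largest is 6 (to Ravi), so the eccentricity of Beata is 6.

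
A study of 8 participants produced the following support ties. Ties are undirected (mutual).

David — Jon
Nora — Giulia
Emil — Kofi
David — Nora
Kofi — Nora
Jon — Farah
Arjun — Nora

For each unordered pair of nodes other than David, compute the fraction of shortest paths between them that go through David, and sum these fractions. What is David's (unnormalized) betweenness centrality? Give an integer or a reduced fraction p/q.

10

Pairs whose geodesics pass through David — Jon–Giulia: 1; Jon–Nora: 1; Jon–Arjun: 1; Jon–Emil: 1; Jon–Kofi: 1; Giulia–Farah: 1; Nora–Farah: 1; Arjun–Farah: 1; Farah–Emil: 1; Farah–Kofi: 1.
All other pairs contribute 0.
Summing the contributions gives betweenness(David) = 10.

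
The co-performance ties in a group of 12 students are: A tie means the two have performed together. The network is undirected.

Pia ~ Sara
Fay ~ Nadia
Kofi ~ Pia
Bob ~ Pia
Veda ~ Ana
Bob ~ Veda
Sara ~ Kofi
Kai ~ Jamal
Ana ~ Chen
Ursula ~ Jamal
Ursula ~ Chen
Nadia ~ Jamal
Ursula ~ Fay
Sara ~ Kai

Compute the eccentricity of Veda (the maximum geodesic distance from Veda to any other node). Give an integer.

Distances from Veda: Ana:1, Bob:1, Chen:2, Fay:4, Jamal:4, Kai:4, Kofi:3, Nadia:5, Pia:2, Sara:3, Ursula:3.
The largest is 5 (to Nadia), so the eccentricity of Veda is 5.

5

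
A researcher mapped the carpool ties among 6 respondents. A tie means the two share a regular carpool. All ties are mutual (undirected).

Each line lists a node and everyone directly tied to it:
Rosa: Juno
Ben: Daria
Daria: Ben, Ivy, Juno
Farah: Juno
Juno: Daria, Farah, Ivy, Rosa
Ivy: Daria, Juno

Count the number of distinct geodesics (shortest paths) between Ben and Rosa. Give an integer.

1

The shortest distance is 3, and the only length-3 path is Ben–Daria–Juno–Rosa. So there is exactly 1 shortest path.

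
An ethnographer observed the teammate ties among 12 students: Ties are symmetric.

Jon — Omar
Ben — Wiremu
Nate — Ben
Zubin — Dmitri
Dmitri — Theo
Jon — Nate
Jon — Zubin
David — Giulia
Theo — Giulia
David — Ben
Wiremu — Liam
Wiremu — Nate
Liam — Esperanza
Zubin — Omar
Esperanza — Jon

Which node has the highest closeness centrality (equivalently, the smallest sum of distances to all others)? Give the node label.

Jon

Farness (sum of distances to all others) for each node — Ben:25, David:29, Dmitri:29, Esperanza:29, Giulia:32, Jon:22, Liam:30, Nate:23, Omar:28, Theo:32, Wiremu:26, Zubin:25.
The smallest farness is 22, for Jon, so Jon has the highest closeness.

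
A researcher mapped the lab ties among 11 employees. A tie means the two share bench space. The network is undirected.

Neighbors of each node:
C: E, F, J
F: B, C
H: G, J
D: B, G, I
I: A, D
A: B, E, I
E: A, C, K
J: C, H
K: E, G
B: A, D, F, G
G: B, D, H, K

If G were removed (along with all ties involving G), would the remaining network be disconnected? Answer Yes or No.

Even without G, every remaining node can still reach every other (the residual graph is connected), so G is not a cut vertex.

No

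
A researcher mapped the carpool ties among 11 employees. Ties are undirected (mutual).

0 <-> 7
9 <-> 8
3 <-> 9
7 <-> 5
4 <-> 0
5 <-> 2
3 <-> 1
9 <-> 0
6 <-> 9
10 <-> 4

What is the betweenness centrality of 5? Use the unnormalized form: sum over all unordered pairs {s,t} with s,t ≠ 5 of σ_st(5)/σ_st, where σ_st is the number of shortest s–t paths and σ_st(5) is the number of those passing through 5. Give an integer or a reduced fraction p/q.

9

Pairs whose geodesics pass through 5 — 6–2: 1; 2–0: 1; 2–1: 1; 2–7: 1; 2–8: 1; 2–4: 1; 2–3: 1; 2–9: 1; 2–10: 1.
All other pairs contribute 0.
Summing the contributions gives betweenness(5) = 9.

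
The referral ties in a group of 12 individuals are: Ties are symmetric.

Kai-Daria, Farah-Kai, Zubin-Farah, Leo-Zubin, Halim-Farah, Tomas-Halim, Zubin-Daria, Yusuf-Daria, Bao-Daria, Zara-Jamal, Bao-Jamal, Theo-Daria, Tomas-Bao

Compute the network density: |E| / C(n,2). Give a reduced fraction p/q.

13/66

There are 13 edges and 12 nodes, so the maximum possible is C(12,2) = 66.
Density = 13/66.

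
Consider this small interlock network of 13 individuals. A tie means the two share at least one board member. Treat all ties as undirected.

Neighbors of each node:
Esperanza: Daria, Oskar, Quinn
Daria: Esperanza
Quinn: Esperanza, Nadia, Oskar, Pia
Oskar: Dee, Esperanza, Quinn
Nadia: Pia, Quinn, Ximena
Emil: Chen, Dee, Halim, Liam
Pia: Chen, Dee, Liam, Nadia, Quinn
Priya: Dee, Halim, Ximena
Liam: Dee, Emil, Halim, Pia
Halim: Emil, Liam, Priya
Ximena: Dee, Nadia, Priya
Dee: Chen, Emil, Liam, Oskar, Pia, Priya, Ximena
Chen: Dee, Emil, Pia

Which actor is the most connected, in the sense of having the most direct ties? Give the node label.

Degrees — Chen:3, Daria:1, Dee:7, Emil:4, Esperanza:3, Halim:3, Liam:4, Nadia:3, Oskar:3, Pia:5, Priya:3, Quinn:4, Ximena:3.
The maximum is 7, attained only by Dee.

Dee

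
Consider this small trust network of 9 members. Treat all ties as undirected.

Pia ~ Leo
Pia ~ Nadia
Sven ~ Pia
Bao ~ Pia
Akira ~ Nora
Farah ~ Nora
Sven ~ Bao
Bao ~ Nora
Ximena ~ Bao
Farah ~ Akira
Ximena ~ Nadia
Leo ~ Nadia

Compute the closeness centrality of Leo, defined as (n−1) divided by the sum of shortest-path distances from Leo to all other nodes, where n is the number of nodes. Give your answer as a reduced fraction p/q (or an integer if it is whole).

Distances from Leo: Akira:4, Bao:2, Farah:4, Nadia:1, Nora:3, Pia:1, Sven:2, Ximena:2. Sum = 19.
n = 9, so closeness = 8/19.

8/19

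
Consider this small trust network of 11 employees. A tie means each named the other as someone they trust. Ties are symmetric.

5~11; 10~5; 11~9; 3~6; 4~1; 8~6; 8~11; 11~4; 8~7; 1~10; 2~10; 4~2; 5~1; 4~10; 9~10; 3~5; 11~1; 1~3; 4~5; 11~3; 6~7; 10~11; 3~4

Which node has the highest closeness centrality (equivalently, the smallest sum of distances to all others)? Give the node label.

11

Farness (sum of distances to all others) for each node — 1:16, 2:22, 3:15, 4:15, 5:16, 6:20, 7:25, 8:18, 9:20, 10:16, 11:13.
The smallest farness is 13, for 11, so 11 has the highest closeness.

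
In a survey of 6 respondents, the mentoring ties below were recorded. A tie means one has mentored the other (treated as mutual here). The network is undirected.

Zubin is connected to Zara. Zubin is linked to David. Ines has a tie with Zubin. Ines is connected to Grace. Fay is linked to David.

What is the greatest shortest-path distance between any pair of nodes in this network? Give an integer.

Eccentricity of each node (its greatest distance to any other): David:3, Fay:4, Grace:4, Ines:3, Zara:3, Zubin:2.
The maximum eccentricity is 4, realized for instance by the pair Fay–Grace via Fay – David – Zubin – Ines – Grace. So the diameter is 4.

4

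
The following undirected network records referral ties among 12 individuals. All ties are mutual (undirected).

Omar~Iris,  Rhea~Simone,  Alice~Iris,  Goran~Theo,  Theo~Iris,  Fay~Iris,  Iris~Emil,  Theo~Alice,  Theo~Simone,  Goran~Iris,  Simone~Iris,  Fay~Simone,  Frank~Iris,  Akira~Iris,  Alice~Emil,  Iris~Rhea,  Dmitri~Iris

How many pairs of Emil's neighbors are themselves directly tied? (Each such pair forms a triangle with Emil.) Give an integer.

Emil's neighbors: Alice and Iris.
Neighbor pairs that are themselves tied: Emil–Alice–Iris. Each forms one triangle with Emil, for 1 in total.

1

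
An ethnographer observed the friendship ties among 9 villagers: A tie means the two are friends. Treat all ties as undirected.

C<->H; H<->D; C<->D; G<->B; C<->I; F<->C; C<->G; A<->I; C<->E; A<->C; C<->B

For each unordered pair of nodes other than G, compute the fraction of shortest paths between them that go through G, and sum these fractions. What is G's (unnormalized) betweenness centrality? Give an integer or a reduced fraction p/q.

No shortest path between any pair of other nodes passes through G.
Summing the contributions gives betweenness(G) = 0.

0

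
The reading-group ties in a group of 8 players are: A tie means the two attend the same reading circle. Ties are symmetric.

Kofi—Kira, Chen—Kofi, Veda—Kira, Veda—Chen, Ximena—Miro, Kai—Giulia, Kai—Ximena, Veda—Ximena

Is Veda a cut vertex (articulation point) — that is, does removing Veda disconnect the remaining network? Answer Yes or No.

Yes

Removing Veda leaves {Giulia, Kai, Miro, and Ximena} with no path to {Chen, Kira, and Kofi}, so the network splits into 2 components. Veda is a cut vertex.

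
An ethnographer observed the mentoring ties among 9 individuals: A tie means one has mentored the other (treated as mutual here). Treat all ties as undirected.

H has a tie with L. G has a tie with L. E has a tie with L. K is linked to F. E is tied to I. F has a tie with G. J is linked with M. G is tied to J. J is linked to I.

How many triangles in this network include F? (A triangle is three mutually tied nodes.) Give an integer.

0

F's neighbors are G and K, but none of them are tied to each other, so no triangle contains F.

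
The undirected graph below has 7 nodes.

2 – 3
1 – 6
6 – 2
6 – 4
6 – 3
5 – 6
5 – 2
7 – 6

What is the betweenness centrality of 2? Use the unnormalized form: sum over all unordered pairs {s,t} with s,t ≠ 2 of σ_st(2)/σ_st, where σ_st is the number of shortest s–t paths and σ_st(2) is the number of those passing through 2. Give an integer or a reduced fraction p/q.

Pairs whose geodesics pass through 2 — 5–3: 1/2.
All other pairs contribute 0.
Summing the contributions gives betweenness(2) = 1/2.

1/2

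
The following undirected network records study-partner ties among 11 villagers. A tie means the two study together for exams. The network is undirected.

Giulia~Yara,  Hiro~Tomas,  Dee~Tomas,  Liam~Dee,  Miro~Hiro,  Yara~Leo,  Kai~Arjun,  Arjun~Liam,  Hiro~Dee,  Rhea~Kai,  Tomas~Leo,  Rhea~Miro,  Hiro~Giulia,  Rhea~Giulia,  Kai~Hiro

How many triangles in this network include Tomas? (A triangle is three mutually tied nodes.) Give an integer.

1

Tomas's neighbors: Dee, Hiro, and Leo.
Neighbor pairs that are themselves tied: Tomas–Dee–Hiro. Each forms one triangle with Tomas, for 1 in total.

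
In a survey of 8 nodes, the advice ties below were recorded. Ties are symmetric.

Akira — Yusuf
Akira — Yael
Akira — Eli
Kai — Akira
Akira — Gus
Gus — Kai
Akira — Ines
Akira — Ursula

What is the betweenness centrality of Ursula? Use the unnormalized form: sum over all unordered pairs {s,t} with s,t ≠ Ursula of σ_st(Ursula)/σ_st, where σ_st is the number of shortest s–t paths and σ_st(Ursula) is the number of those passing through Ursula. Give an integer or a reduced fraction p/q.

0

No shortest path between any pair of other nodes passes through Ursula.
Summing the contributions gives betweenness(Ursula) = 0.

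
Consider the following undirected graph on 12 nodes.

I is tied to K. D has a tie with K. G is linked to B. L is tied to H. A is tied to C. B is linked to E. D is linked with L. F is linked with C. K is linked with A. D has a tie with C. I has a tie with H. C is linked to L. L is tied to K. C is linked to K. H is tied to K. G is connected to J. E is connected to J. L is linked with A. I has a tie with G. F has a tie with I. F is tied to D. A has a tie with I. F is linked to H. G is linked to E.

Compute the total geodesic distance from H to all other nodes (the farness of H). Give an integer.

21

Distances from H: A:2, B:3, C:2, D:2, E:3, F:1, G:2, I:1, J:3, K:1, L:1.
Sum = 2 + 3 + 2 + 2 + 3 + 1 + 2 + 1 + 3 + 1 + 1 = 21.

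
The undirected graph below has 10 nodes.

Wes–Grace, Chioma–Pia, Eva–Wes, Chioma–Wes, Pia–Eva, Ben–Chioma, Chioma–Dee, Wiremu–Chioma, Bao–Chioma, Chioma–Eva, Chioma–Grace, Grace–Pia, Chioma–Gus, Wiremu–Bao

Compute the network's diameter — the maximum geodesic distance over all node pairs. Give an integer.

2

Eccentricity of each node (its greatest distance to any other): Bao:2, Ben:2, Chioma:1, Dee:2, Eva:2, Grace:2, Gus:2, Pia:2, Wes:2, Wiremu:2.
The maximum eccentricity is 2, realized for instance by the pair Dee–Wes via Dee – Chioma – Wes. So the diameter is 2.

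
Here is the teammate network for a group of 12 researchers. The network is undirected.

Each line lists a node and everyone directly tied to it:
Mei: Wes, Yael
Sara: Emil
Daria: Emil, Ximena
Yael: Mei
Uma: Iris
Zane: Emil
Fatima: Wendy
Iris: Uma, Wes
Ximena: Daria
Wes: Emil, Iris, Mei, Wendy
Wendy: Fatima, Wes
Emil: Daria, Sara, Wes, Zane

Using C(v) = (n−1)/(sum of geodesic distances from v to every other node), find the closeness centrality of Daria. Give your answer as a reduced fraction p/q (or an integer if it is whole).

11/29

Distances from Daria: Emil:1, Fatima:4, Iris:3, Mei:3, Sara:2, Uma:4, Wendy:3, Wes:2, Ximena:1, Yael:4, Zane:2. Sum = 29.
n = 12, so closeness = 11/29.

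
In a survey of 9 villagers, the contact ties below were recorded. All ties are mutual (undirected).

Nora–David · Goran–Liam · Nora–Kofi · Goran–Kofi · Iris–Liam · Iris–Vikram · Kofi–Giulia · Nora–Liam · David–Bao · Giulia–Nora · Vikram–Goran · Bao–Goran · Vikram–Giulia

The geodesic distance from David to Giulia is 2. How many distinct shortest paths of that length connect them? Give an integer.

The shortest distance is 2, and the only length-2 path is David–Nora–Giulia. So there is exactly 1 shortest path.

1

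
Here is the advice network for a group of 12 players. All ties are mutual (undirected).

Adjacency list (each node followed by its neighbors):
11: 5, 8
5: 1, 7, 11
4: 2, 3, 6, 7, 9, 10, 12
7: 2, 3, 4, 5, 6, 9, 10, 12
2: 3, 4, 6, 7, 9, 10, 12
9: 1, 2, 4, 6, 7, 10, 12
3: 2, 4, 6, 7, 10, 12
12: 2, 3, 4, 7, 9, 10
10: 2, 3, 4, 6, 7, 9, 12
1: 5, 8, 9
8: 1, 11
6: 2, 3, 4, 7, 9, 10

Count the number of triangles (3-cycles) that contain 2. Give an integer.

19

2's neighbors: 3, 4, 6, 7, 9, 10, and 12.
Neighbor pairs that are themselves tied: 2–3–4; 2–3–6; 2–3–7; 2–3–10; 2–3–12; 2–4–6; 2–4–7; 2–4–9; 2–4–10; 2–4–12; 2–6–7; 2–6–9; 2–6–10; 2–7–9; 2–7–10; 2–7–12; 2–9–10; 2–9–12; 2–10–12. Each forms one triangle with 2, for 19 in total.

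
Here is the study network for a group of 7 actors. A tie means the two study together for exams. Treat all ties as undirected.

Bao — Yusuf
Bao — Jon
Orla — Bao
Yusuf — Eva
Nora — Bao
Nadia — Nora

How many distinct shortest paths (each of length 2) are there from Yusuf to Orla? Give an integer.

1

The shortest distance is 2, and the only length-2 path is Yusuf–Bao–Orla. So there is exactly 1 shortest path.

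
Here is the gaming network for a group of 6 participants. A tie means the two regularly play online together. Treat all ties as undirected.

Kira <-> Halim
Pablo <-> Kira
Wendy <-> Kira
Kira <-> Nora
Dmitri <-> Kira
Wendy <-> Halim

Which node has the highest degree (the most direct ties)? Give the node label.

Degrees — Dmitri:1, Halim:2, Kira:5, Nora:1, Pablo:1, Wendy:2.
The maximum is 5, attained only by Kira.

Kira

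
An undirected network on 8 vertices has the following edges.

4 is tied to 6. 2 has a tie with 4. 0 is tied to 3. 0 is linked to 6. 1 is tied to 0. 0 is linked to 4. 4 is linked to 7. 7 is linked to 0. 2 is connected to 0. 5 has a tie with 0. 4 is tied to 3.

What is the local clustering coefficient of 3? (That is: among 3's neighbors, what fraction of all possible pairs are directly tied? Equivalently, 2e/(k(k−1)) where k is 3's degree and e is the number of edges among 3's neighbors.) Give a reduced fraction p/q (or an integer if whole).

1

3's neighbors: 0 and 4 (k = 2).
Possible neighbor pairs: C(2,2) = 1. Edges among them: 0–4 → e = 1.
Clustering(3) = 1/1.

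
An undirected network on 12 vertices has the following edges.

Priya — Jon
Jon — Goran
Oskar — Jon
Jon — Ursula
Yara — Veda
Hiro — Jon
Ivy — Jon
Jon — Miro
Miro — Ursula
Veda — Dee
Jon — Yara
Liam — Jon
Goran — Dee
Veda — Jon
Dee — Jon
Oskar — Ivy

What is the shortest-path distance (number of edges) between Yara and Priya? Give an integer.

One shortest route is Yara – Jon – Priya, which uses 2 edges, and Yara and Priya are not directly tied, so nothing shorter exists. So d(Yara,Priya) = 2.

2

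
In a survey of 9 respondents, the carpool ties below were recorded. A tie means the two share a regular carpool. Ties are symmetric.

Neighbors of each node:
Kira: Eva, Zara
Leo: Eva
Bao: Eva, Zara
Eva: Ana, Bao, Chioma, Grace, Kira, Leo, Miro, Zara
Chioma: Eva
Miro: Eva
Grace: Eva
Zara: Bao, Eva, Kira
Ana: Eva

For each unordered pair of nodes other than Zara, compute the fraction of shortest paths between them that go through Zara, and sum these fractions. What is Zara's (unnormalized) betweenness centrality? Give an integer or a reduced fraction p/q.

Pairs whose geodesics pass through Zara — Bao–Kira: 1/2.
All other pairs contribute 0.
Summing the contributions gives betweenness(Zara) = 1/2.

1/2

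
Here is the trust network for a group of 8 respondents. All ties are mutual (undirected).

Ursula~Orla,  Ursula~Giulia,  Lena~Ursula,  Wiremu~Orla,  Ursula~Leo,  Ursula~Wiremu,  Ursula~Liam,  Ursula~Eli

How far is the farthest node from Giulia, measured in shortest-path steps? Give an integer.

Distances from Giulia: Eli:2, Lena:2, Leo:2, Liam:2, Orla:2, Ursula:1, Wiremu:2.
The largest is 2 (to Orla, Wiremu, Eli, Lena, Liam, and Leo), so the eccentricity of Giulia is 2.

2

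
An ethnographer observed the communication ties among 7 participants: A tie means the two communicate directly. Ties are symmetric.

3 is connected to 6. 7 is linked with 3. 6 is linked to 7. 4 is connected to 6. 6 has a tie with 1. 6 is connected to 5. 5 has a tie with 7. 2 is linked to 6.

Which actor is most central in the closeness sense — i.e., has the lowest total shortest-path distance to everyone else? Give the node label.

Farness (sum of distances to all others) for each node — 1:11, 2:11, 3:10, 4:11, 5:10, 6:6, 7:9.
The smallest farness is 6, for 6, so 6 has the highest closeness.

6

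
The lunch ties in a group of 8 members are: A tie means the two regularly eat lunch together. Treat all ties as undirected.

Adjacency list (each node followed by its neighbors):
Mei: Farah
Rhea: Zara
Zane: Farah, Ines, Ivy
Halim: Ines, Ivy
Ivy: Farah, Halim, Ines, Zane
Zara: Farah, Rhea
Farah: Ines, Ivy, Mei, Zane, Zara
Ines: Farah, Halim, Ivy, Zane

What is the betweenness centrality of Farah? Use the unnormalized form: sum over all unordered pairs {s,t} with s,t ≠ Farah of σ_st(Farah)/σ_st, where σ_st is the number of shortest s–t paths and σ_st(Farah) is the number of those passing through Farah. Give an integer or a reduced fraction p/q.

14

Pairs whose geodesics pass through Farah — Ivy–Zara: 1; Ivy–Rhea: 1; Ivy–Mei: 1; Ines–Zara: 1; Ines–Rhea: 1; Ines–Mei: 1; Halim–Zara: 2/2; Halim–Rhea: 2/2; Halim–Mei: 2/2; Zane–Zara: 1; Zane–Rhea: 1; Zane–Mei: 1; Zara–Mei: 1; Rhea–Mei: 1.
All other pairs contribute 0.
Summing the contributions gives betweenness(Farah) = 14.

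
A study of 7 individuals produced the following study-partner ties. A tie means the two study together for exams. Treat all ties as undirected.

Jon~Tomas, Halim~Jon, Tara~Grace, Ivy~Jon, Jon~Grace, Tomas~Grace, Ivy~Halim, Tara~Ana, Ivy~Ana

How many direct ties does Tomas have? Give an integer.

Tomas is directly tied to Grace and Jon. That is 2 neighbors, so the degree of Tomas is 2.

2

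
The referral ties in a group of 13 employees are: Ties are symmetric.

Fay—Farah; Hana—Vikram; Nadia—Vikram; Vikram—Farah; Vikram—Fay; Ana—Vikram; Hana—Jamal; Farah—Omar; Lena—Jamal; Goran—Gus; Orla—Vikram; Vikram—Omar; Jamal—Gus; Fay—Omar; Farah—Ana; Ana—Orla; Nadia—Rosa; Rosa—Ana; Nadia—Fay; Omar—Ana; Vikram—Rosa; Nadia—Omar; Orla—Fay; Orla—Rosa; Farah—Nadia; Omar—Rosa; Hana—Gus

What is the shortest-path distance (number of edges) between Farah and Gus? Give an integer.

One shortest route is Farah – Vikram – Hana – Gus, which uses 3 edges, and at distance 2 from Farah we only reach {Hana, Orla, Rosa}, which does not include Gus. So d(Farah,Gus) = 3.

3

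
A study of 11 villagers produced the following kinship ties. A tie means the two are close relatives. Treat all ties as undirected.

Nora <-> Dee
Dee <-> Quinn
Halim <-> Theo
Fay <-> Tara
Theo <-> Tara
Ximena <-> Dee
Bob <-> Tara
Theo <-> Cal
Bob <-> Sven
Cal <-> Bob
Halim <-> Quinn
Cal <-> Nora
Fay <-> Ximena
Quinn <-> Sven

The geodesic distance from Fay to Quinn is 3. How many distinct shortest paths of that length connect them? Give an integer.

The shortest distance is 3, and the only length-3 path is Fay–Ximena–Dee–Quinn. So there is exactly 1 shortest path.

1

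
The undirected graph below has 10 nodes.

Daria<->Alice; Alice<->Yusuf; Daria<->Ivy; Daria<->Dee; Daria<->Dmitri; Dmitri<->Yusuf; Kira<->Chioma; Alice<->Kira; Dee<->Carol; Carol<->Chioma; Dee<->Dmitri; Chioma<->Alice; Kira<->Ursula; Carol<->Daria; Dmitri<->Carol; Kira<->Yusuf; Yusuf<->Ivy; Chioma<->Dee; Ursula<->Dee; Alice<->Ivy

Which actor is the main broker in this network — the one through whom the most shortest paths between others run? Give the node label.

Dee

Unnormalized betweenness of each node: Alice:4, Carol:5/6, Chioma:5/2, Daria:13/3, Dee:14/3, Dmitri:7/3, Ivy:1/3, Kira:11/3, Ursula:1/2, Yusuf:17/6.
Dee has the largest value, 14/3, making it the main broker — the node through which the most shortest paths run.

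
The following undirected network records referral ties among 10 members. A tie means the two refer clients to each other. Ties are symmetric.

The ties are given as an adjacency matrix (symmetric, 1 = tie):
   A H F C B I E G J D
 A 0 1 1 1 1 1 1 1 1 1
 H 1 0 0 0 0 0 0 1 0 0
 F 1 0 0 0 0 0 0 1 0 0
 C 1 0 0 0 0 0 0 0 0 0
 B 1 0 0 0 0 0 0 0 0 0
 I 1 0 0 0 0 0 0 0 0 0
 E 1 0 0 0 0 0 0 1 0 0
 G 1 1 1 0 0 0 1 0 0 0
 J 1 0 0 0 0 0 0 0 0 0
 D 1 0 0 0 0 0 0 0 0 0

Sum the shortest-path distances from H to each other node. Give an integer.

Distances from H: A:1, B:2, C:2, D:2, E:2, F:2, G:1, I:2, J:2.
Sum = 1 + 2 + 2 + 2 + 2 + 2 + 1 + 2 + 2 = 16.

16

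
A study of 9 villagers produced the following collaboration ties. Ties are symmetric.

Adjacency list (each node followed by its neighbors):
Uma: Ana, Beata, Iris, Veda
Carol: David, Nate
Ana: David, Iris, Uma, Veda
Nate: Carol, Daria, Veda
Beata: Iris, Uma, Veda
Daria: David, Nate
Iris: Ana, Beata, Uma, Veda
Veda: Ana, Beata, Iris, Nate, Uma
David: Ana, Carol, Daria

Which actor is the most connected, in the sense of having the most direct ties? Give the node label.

Veda

Degrees — Ana:4, Beata:3, Carol:2, Daria:2, David:3, Iris:4, Nate:3, Uma:4, Veda:5.
The maximum is 5, attained only by Veda.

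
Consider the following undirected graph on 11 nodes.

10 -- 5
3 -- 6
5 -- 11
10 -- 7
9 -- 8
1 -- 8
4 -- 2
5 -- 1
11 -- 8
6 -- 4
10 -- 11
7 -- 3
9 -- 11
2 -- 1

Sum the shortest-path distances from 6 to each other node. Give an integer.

Distances from 6: 1:3, 2:2, 3:1, 4:1, 5:4, 7:2, 8:4, 9:5, 10:3, 11:4.
Sum = 3 + 2 + 1 + 1 + 4 + 2 + 4 + 5 + 3 + 4 = 29.

29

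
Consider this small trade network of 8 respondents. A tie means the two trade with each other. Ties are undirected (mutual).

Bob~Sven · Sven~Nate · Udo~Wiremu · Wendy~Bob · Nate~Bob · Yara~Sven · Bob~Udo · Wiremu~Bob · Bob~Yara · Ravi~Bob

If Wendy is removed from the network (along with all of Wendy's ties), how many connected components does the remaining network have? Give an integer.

1

Wendy's neighbors (Bob) remain reachable from one another through other ties, so the rest of the network stays in one piece.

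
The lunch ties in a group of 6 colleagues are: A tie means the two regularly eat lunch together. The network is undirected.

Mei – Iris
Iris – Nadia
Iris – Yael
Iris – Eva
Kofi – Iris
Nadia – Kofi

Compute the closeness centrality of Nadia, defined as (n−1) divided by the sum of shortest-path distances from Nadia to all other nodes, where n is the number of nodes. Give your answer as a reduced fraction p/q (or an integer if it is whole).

Distances from Nadia: Eva:2, Iris:1, Kofi:1, Mei:2, Yael:2. Sum = 8.
n = 6, so closeness = 5/8.

5/8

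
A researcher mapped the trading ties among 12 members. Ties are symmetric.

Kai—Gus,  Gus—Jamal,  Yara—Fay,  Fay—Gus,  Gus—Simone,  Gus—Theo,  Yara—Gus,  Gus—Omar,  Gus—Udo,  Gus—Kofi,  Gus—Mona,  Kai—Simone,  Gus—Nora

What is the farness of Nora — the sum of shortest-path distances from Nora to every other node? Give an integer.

21

Distances from Nora: Fay:2, Gus:1, Jamal:2, Kai:2, Kofi:2, Mona:2, Omar:2, Simone:2, Theo:2, Udo:2, Yara:2.
Sum = 2 + 1 + 2 + 2 + 2 + 2 + 2 + 2 + 2 + 2 + 2 = 21.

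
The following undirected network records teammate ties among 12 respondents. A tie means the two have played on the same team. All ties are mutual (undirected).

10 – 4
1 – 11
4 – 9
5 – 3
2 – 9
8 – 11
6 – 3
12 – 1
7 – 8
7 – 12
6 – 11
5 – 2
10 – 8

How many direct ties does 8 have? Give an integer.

3

8 is directly tied to 7, 10, and 11. That is 3 neighbors, so the degree of 8 is 3.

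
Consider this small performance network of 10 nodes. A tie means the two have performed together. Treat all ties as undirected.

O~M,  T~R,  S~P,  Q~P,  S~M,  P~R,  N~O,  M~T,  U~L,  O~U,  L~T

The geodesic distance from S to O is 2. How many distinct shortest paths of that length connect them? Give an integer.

The shortest distance is 2, and the only length-2 path is S–M–O. So there is exactly 1 shortest path.

1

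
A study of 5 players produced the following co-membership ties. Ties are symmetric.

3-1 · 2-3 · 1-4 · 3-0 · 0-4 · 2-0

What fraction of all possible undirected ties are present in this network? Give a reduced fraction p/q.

3/5

There are 6 edges and 5 nodes, so the maximum possible is C(5,2) = 10.
Density = 6/10 = 3/5.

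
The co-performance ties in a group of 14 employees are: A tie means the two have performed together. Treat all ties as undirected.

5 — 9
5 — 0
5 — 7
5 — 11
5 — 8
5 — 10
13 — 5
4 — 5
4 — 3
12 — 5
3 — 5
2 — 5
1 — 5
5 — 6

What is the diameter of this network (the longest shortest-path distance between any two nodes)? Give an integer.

2

Eccentricity of each node (its greatest distance to any other): 0:2, 1:2, 2:2, 3:2, 4:2, 5:1, 6:2, 7:2, 8:2, 9:2, 10:2, 11:2, 12:2, 13:2.
The maximum eccentricity is 2, realized for instance by the pair 12–0 via 12 – 5 – 0. So the diameter is 2.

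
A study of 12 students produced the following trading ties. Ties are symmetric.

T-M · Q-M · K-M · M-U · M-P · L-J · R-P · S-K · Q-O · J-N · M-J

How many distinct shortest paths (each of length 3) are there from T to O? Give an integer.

The shortest distance is 3, and the only length-3 path is T–M–Q–O. So there is exactly 1 shortest path.

1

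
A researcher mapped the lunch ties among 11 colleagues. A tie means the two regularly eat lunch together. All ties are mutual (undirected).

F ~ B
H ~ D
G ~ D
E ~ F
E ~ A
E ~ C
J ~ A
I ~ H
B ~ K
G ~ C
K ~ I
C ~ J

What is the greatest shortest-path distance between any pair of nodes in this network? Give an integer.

5

Eccentricity of each node (its greatest distance to any other): A:5, B:4, C:4, D:4, E:4, F:4, G:4, H:5, I:5, J:5, K:5.
The maximum eccentricity is 5, realized for instance by the pair H–A via H – D – G – C – J – A. So the diameter is 5.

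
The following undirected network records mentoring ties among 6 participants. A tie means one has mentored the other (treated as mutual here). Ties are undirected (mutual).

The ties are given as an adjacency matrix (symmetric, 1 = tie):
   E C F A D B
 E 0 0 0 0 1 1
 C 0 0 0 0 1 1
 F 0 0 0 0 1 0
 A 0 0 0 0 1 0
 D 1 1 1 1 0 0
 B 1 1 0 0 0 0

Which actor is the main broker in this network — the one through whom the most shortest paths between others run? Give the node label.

Unnormalized betweenness of each node: A:0, B:1/2, C:3/2, D:15/2, E:3/2, F:0.
D has the largest value, 15/2, making it the main broker — the node through which the most shortest paths run.

D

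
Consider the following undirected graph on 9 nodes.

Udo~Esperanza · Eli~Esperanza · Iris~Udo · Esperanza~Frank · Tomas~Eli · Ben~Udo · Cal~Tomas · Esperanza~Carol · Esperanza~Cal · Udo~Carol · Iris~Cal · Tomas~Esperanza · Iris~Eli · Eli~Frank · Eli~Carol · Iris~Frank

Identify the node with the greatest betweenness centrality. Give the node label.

Unnormalized betweenness of each node: Ben:0, Cal:3/4, Carol:2/3, Eli:11/4, Esperanza:8, Frank:1/4, Iris:7/2, Tomas:1/3, Udo:31/4.
Esperanza has the largest value, 8, making it the main broker — the node through which the most shortest paths run.

Esperanza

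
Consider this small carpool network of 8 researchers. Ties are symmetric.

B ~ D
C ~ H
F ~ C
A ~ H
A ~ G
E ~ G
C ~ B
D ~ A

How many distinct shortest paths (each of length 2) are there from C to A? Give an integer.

The shortest distance is 2, and the only length-2 path is C–H–A. So there is exactly 1 shortest path.

1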